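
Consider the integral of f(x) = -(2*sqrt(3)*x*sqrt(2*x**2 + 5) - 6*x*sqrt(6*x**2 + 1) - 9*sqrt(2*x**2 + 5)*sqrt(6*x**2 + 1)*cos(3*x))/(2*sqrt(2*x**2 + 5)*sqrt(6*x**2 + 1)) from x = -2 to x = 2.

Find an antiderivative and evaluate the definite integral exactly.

Recover f(x) by differentiating a candidate F(x); any mismatch rules it out.
F(x) = (9*sqrt(2*x**2 + 5) - sqrt(3)*sqrt(6*x**2 + 1) + 9*sin(3*x))/6 is an antiderivative of f.
Check: d/dx[(9*sqrt(2*x**2 + 5) - sqrt(3)*sqrt(6*x**2 + 1) + 9*sin(3*x))/6] = (-2*sqrt(3)*x*sqrt(2*x**2 + 5) + 6*x*sqrt(6*x**2 + 1) + 9*sqrt(2*x**2 + 5)*sqrt(6*x**2 + 1)*cos(3*x))/(2*sqrt(2*x**2 + 5)*sqrt(6*x**2 + 1)), which equals f(x).
F(2) = -5*sqrt(3)/6 + 3*sin(6)/2 + 3*sqrt(13)/2; F(-2) = -5*sqrt(3)/6 - 3*sin(6)/2 + 3*sqrt(13)/2.
Integral = F(2) - F(-2) = 3*sin(6).

Antiderivative: F(x) = (9*sqrt(2*x**2 + 5) - sqrt(3)*sqrt(6*x**2 + 1) + 9*sin(3*x))/6; value = 3*sin(6)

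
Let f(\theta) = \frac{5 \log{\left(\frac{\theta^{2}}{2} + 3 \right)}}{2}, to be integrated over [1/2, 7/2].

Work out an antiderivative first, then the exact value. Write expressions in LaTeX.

For F(\theta) to be correct the identity F'(\theta) - f(\theta) = 0 must hold.
F(\theta) = \frac{5 \left(\theta \log{\left(\frac{\theta^{2}}{2} + 3 \right)} - 2 \theta + 2 \sqrt{6} \operatorname{atan}{\left(\frac{\sqrt{6} \theta}{6} \right)}\right)}{2} is an antiderivative of f.
Check: d/d\theta[\frac{5 \left(\theta \log{\left(\frac{\theta^{2}}{2} + 3 \right)} - 2 \theta + 2 \sqrt{6} \operatorname{atan}{\left(\frac{\sqrt{6} \theta}{6} \right)}\right)}{2}] = \frac{5 \log{\left(\frac{\theta^{2}}{2} + 3 \right)}}{2} = f(\theta).
F(7/2) = - \frac{35}{2} + 5 \sqrt{6} \operatorname{atan}{\left(\frac{7 \sqrt{6}}{12} \right)} + \frac{35 \log{\left(\frac{73}{8} \right)}}{4}; F(1/2) = - \frac{5}{2} + \frac{5 \log{\left(\frac{25}{8} \right)}}{4} + 5 \sqrt{6} \operatorname{atan}{\left(\frac{\sqrt{6}}{12} \right)}.
Integral = F(7/2) - F(1/2) = -15 - 5 \sqrt{6} \operatorname{atan}{\left(\frac{\sqrt{6}}{12} \right)} - \frac{5 \log{\left(\frac{25}{8} \right)}}{4} + 5 \sqrt{6} \operatorname{atan}{\left(\frac{7 \sqrt{6}}{12} \right)} + \frac{35 \log{\left(\frac{73}{8} \right)}}{4}.

Antiderivative: F(\theta) = \frac{5 \left(\theta \log{\left(\frac{\theta^{2}}{2} + 3 \right)} - 2 \theta + 2 \sqrt{6} \operatorname{atan}{\left(\frac{\sqrt{6} \theta}{6} \right)}\right)}{2}; value = -15 - 5 \sqrt{6} \operatorname{atan}{\left(\frac{\sqrt{6}}{12} \right)} - \frac{5 \log{\left(\frac{25}{8} \right)}}{4} + 5 \sqrt{6} \operatorname{atan}{\left(\frac{7 \sqrt{6}}{12} \right)} + \frac{35 \log{\left(\frac{73}{8} \right)}}{4}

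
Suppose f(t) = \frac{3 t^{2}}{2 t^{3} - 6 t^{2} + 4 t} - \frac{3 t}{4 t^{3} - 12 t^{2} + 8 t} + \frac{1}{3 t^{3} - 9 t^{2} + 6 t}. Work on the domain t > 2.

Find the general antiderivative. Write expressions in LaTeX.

F(t) = \frac{\log{\left(t \right)}}{6} + \frac{29 \log{\left(t - 2 \right)}}{12} - \frac{13 \log{\left(t - 1 \right)}}{12} + C

Factor the denominator (12 t \left(t - 2\right) \left(t - 1\right)) and decompose: f = - \frac{13}{12 \left(t - 1\right)} + \frac{29}{12 \left(t - 2\right)} + \frac{1}{6 t}; each piece integrates to a log, atan, or power term.
Check: d/dt[\frac{\log{\left(t \right)}}{6} + \frac{29 \log{\left(t - 2 \right)}}{12} - \frac{13 \log{\left(t - 1 \right)}}{12}] = \frac{18 t^{2} - 9 t + 4}{12 t^{3} - 36 t^{2} + 24 t}, which equals f(t).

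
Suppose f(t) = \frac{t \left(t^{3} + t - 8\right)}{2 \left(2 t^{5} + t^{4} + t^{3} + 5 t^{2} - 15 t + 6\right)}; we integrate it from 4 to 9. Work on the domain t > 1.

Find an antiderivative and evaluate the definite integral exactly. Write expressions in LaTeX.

Antiderivative: F(t) = - \frac{\log{\left(t - 1 \right)}}{4} + \frac{59 \log{\left(t - \frac{1}{2} \right)}}{260} + \frac{6 \log{\left(t + 2 \right)}}{35} + \frac{37 \log{\left(t^{2} + 3 \right)}}{728} + \frac{43 \sqrt{3} \operatorname{atan}{\left(\frac{\sqrt{3} t}{3} \right)}}{364}; value = - \frac{\log{\left(8 \right)}}{4} - \frac{6 \log{\left(6 \right)}}{35} - \frac{59 \log{\left(\frac{7}{2} \right)}}{260} - \frac{43 \sqrt{3} \operatorname{atan}{\left(\frac{4 \sqrt{3}}{3} \right)}}{364} - \frac{37 \log{\left(19 \right)}}{728} + \frac{37 \log{\left(84 \right)}}{728} + \frac{\log{\left(3 \right)}}{4} + \frac{43 \sqrt{3} \operatorname{atan}{\left(3 \sqrt{3} \right)}}{364} + \frac{6 \log{\left(11 \right)}}{35} + \frac{59 \log{\left(\frac{17}{2} \right)}}{260}

Factor the denominator (2 \left(t - 1\right) \left(t + 2\right) \left(2 t - 1\right) \left(t^{2} + 3\right)) and decompose: f = \frac{37 t + 129}{364 \left(t^{2} + 3\right)} + \frac{59}{130 \left(2 t - 1\right)} + \frac{6}{35 \left(t + 2\right)} - \frac{1}{4 \left(t - 1\right)}; each piece integrates to a log, atan, or power term.
F(t) = - \frac{\log{\left(t - 1 \right)}}{4} + \frac{59 \log{\left(t - \frac{1}{2} \right)}}{260} + \frac{6 \log{\left(t + 2 \right)}}{35} + \frac{37 \log{\left(t^{2} + 3 \right)}}{728} + \frac{43 \sqrt{3} \operatorname{atan}{\left(\frac{\sqrt{3} t}{3} \right)}}{364} is an antiderivative of f.
Check: d/dt[- \frac{\log{\left(t - 1 \right)}}{4} + \frac{59 \log{\left(t - \frac{1}{2} \right)}}{260} + \frac{6 \log{\left(t + 2 \right)}}{35} + \frac{37 \log{\left(t^{2} + 3 \right)}}{728} + \frac{43 \sqrt{3} \operatorname{atan}{\left(\frac{\sqrt{3} t}{3} \right)}}{364}] = \frac{t^{4} + t^{2} - 8 t}{4 t^{5} + 2 t^{4} + 2 t^{3} + 10 t^{2} - 30 t + 12}, which equals f(t).
F(9) = - \frac{\log{\left(8 \right)}}{4} + \frac{37 \log{\left(84 \right)}}{728} + \frac{43 \sqrt{3} \operatorname{atan}{\left(3 \sqrt{3} \right)}}{364} + \frac{6 \log{\left(11 \right)}}{35} + \frac{59 \log{\left(\frac{17}{2} \right)}}{260}; F(4) = - \frac{\log{\left(3 \right)}}{4} + \frac{37 \log{\left(19 \right)}}{728} + \frac{43 \sqrt{3} \operatorname{atan}{\left(\frac{4 \sqrt{3}}{3} \right)}}{364} + \frac{59 \log{\left(\frac{7}{2} \right)}}{260} + \frac{6 \log{\left(6 \right)}}{35}.
Integral = F(9) - F(4) = - \frac{\log{\left(8 \right)}}{4} - \frac{6 \log{\left(6 \right)}}{35} - \frac{59 \log{\left(\frac{7}{2} \right)}}{260} - \frac{43 \sqrt{3} \operatorname{atan}{\left(\frac{4 \sqrt{3}}{3} \right)}}{364} - \frac{37 \log{\left(19 \right)}}{728} + \frac{37 \log{\left(84 \right)}}{728} + \frac{\log{\left(3 \right)}}{4} + \frac{43 \sqrt{3} \operatorname{atan}{\left(3 \sqrt{3} \right)}}{364} + \frac{6 \log{\left(11 \right)}}{35} + \frac{59 \log{\left(\frac{17}{2} \right)}}{260}.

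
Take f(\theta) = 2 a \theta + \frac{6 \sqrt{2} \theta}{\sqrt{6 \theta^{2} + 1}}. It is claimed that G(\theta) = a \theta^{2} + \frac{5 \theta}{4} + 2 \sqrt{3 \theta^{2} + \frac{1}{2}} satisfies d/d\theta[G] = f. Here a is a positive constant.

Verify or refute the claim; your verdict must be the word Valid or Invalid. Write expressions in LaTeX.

Invalid: d/d\theta[G] - f = \frac{5}{4}, which is not 0.

d/d\theta[G] = \frac{8 a \theta \sqrt{6 \theta^{2} + 1} + 24 \sqrt{2} \theta + 5 \sqrt{6 \theta^{2} + 1}}{4 \sqrt{6 \theta^{2} + 1}}
d/d\theta[G] - f(\theta) = \frac{5}{4} != 0.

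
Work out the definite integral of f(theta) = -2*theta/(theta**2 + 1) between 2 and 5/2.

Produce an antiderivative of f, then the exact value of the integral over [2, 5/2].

Antiderivative: F(theta) = -log(theta**2 + 1); value = -log(29/4) + log(5)

f matches the chain-rule pattern g'(h)*h' with inner function h(theta) = theta**2 + 1; substituting u = h(theta) collapses the integral.
F(theta) = -log(theta**2 + 1) is an antiderivative of f.
Check: d/dtheta[-log(theta**2 + 1)] = -2*theta/(theta**2 + 1) = f(theta).
F(5/2) = -log(29/4); F(2) = -log(5).
Integral = F(5/2) - F(2) = -log(29/4) + log(5).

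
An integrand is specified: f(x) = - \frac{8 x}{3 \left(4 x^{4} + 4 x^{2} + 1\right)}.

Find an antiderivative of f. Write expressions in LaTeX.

An antiderivative is F(x) = \frac{2}{3 \left(2 x^{2} + 1\right)}.

The substitution u = 4 x^{2} + 2 works: f is exactly (dF/du)*(du/dx) for that inner function.
Check: d/dx[\frac{2}{3 \left(2 x^{2} + 1\right)}] = - \frac{8 x}{12 x^{4} + 12 x^{2} + 3}, which equals f(x).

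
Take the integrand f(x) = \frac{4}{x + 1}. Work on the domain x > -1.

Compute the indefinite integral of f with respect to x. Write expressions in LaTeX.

Check any antiderivative F(x) by computing F'(x) and comparing it with f(x).
Check: d/dx[4 \log{\left(3 x + 3 \right)}] = \frac{4}{x + 1} = f(x).

F(x) = 4 \log{\left(3 x + 3 \right)} + C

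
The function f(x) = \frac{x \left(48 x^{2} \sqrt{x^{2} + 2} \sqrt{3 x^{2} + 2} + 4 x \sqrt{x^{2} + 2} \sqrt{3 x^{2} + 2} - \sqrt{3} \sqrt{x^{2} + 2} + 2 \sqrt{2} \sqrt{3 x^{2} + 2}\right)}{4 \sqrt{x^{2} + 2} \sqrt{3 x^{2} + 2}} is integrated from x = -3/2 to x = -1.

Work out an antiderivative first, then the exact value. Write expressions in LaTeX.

Antiderivative: F(x) = \frac{\sqrt{6} \left(36 \sqrt{6} x^{4} + 4 \sqrt{6} x^{3} + 12 \sqrt{3} \sqrt{x^{2} + 2} - 3 \sqrt{2} \sqrt{3 x^{2} + 2}\right)}{72}; value = - \frac{547}{48} - \frac{\sqrt{34}}{4} - \frac{\sqrt{15}}{12} + \frac{\sqrt{105}}{24} + \frac{\sqrt{6}}{2}

Since d/dx undoes antidifferentiation here, F'(x) = f(x) is required of F(x).
F(x) = \frac{\sqrt{6} \left(36 \sqrt{6} x^{4} + 4 \sqrt{6} x^{3} + 12 \sqrt{3} \sqrt{x^{2} + 2} - 3 \sqrt{2} \sqrt{3 x^{2} + 2}\right)}{72} is an antiderivative of f.
Check: d/dx[\frac{\sqrt{6} \left(36 \sqrt{6} x^{4} + 4 \sqrt{6} x^{3} + 12 \sqrt{3} \sqrt{x^{2} + 2} - 3 \sqrt{2} \sqrt{3 x^{2} + 2}\right)}{72}] = \frac{48 x^{3} \sqrt{x^{2} + 2} \sqrt{3 x^{2} + 2} + 4 x^{2} \sqrt{x^{2} + 2} \sqrt{3 x^{2} + 2} - \sqrt{3} x \sqrt{x^{2} + 2} + 2 \sqrt{2} x \sqrt{3 x^{2} + 2}}{4 \sqrt{x^{2} + 2} \sqrt{3 x^{2} + 2}}, which equals f(x).
F(-1) = - \frac{\sqrt{15}}{12} + \frac{\sqrt{6}}{2} + \frac{8}{3}; F(-3/2) = - \frac{\sqrt{105}}{24} + \frac{\sqrt{34}}{4} + \frac{225}{16}.
Integral = F(-1) - F(-3/2) = - \frac{547}{48} - \frac{\sqrt{34}}{4} - \frac{\sqrt{15}}{12} + \frac{\sqrt{105}}{24} + \frac{\sqrt{6}}{2}.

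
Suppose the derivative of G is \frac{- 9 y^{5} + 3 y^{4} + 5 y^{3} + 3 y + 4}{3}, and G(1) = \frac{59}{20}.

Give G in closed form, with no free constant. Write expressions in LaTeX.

G(y) = - \frac{y^{6}}{2} + \frac{y^{5}}{5} + \frac{5 y^{4}}{12} + \frac{y^{2}}{2} + \frac{4 y}{3} + 1

Whatever form G(y) takes, its d/dy must return the stated G'(y).
A general antiderivative is - \frac{y^{6}}{2} + \frac{y^{5}}{5} + \frac{5 y^{4}}{12} + \frac{y^{2}}{2} + \frac{4 y}{3} + C.
The condition gives C = \frac{59}{20} - (\frac{39}{20}) = 1.
So G(y) = - \frac{y^{6}}{2} + \frac{y^{5}}{5} + \frac{5 y^{4}}{12} + \frac{y^{2}}{2} + \frac{4 y}{3} + 1.
Check: d/dy[- \frac{y^{6}}{2} + \frac{y^{5}}{5} + \frac{5 y^{4}}{12} + \frac{y^{2}}{2} + \frac{4 y}{3} + 1] = - 3 y^{5} + y^{4} + \frac{5 y^{3}}{3} + y + \frac{4}{3}, which equals G'(y).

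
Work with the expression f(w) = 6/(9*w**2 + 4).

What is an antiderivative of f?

A first test for any F(w): its w-derivative must equal f(w) identically.
Check: d/dw[atan(3*w/2)] = 6/(9*w**2 + 4) = f(w).

An antiderivative is F(w) = atan(3*w/2).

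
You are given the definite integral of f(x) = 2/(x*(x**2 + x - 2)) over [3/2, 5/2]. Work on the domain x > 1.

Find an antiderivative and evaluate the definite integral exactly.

The denominator factors as x*(x - 1)*(x + 2); partial fractions split f into directly integrable pieces: 1/(3*(x + 2)) + 2/(3*(x - 1)) - 1/x.
F(x) = -log(x) + 2*log(x - 1)/3 + log(x + 2)/3 is an antiderivative of f.
Check: d/dx[-log(x) + 2*log(x - 1)/3 + log(x + 2)/3] = 2/(x**3 + x**2 - 2*x), which equals f(x).
F(5/2) = -log(5/2) + 2*log(3/2)/3 + log(9/2)/3; F(3/2) = -2*log(2)/3 - log(3/2) + log(7/2)/3.
Integral = F(5/2) - F(3/2) = -log(5/2) - log(7/2)/3 + 2*log(2)/3 + log(9/2)/3 + 5*log(3/2)/3.

Antiderivative: F(x) = -log(x) + 2*log(x - 1)/3 + log(x + 2)/3; value = -log(5/2) - log(7/2)/3 + 2*log(2)/3 + log(9/2)/3 + 5*log(3/2)/3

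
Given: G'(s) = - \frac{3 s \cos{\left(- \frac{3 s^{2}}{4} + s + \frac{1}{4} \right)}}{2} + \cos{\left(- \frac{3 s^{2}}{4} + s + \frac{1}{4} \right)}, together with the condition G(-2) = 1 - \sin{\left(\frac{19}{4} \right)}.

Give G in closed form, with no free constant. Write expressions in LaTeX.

G(s) = \sin{\left(- \frac{3 s^{2}}{4} + s + \frac{1}{4} \right)} + 1

G'(s) matches the chain-rule pattern g'(h)*h' with inner function h(s) = - \frac{3 s^{2}}{4} + s + \frac{1}{4}; substituting u = h(s) collapses the integral.
A general antiderivative is \sin{\left(- \frac{3 s^{2}}{4} + s + \frac{1}{4} \right)} + C.
The condition gives C = 1 - \sin{\left(\frac{19}{4} \right)} - (- \sin{\left(\frac{19}{4} \right)}) = 1.
So G(s) = \sin{\left(- \frac{3 s^{2}}{4} + s + \frac{1}{4} \right)} + 1.
Check: d/ds[\sin{\left(- \frac{3 s^{2}}{4} + s + \frac{1}{4} \right)} + 1] = - \frac{3 s \cos{\left(- \frac{3 s^{2}}{4} + s + \frac{1}{4} \right)}}{2} + \cos{\left(- \frac{3 s^{2}}{4} + s + \frac{1}{4} \right)} = G'(s).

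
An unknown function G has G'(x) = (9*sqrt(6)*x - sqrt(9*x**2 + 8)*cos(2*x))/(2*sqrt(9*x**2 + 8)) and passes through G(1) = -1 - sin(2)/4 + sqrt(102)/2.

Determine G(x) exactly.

Any candidate G(x) must reproduce the stated G'(x) exactly.
A general antiderivative is 3*sqrt(3*x**2/2 + 4/3) - sin(2*x)/4 + C.
The condition gives C = -1 - sin(2)/4 + sqrt(102)/2 - (-sin(2)/4 + sqrt(102)/2) = -1.
So G(x) = sqrt(6)*sqrt(9*x**2 + 8)/2 - sin(2*x)/4 - 1.
Check: d/dx[sqrt(6)*sqrt(9*x**2 + 8)/2 - sin(2*x)/4 - 1] = (9*sqrt(6)*x - sqrt(9*x**2 + 8)*cos(2*x))/(2*sqrt(9*x**2 + 8)) = G'(x).

G(x) = sqrt(6)*sqrt(9*x**2 + 8)/2 - sin(2*x)/4 - 1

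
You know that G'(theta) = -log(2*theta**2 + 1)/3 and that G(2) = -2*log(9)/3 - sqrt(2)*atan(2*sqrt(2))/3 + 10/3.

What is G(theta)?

G(theta) = -theta*log(2*theta**2 + 1)/3 + 2*theta/3 - sqrt(2)*atan(sqrt(2)*theta)/3 + 2

Since d/dtheta undoes antidifferentiation here, G(theta) must give back the stated G'(theta).
A general antiderivative is -theta*log(2*theta**2 + 1)/3 + 2*theta/3 - sqrt(2)*atan(sqrt(2)*theta)/3 + C.
The condition gives C = -2*log(9)/3 - sqrt(2)*atan(2*sqrt(2))/3 + 10/3 - (-2*log(9)/3 - sqrt(2)*atan(2*sqrt(2))/3 + 4/3) = 2.
So G(theta) = -theta*log(2*theta**2 + 1)/3 + 2*theta/3 - sqrt(2)*atan(sqrt(2)*theta)/3 + 2.
Check: d/dtheta[-theta*log(2*theta**2 + 1)/3 + 2*theta/3 - sqrt(2)*atan(sqrt(2)*theta)/3 + 2] = -log(2*theta**2 + 1)/3 = G'(theta).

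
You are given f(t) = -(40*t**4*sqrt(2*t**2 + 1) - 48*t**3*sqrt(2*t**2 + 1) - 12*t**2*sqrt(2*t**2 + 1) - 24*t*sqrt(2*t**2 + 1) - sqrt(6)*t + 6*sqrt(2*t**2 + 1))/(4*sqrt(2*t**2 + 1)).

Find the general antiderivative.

F(t) = (-16*t**5 + 24*t**4 + 8*t**3 + 24*t**2 - 12*t + sqrt(6)*sqrt(2*t**2 + 1) - 16)/8 + C

A first test for any F(t): its t-derivative must equal f(t) identically.
Check: d/dt[(-16*t**5 + 24*t**4 + 8*t**3 + 24*t**2 - 12*t + sqrt(6)*sqrt(2*t**2 + 1) - 16)/8] = (-40*t**4*sqrt(2*t**2 + 1) + 48*t**3*sqrt(2*t**2 + 1) + 12*t**2*sqrt(2*t**2 + 1) + 24*t*sqrt(2*t**2 + 1) + sqrt(6)*t - 6*sqrt(2*t**2 + 1))/(4*sqrt(2*t**2 + 1)), which equals f(t).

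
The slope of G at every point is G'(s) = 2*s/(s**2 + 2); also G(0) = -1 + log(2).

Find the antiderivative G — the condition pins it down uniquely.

The substitution u = s**2 + 2 works: G'(s) is exactly (dG/du)*(du/ds) for that inner function.
A general antiderivative is log(s**2 + 2) + C.
The condition gives C = -1 + log(2) - (log(2)) = -1.
So G(s) = log(s**2 + 2) - 1.
Check: d/ds[log(s**2 + 2) - 1] = 2*s/(s**2 + 2) = G'(s).

G(s) = log(s**2 + 2) - 1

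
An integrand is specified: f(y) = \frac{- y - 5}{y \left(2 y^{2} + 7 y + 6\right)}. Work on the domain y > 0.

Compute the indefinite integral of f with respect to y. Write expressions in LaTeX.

Factor the denominator (y \left(y + 2\right) \left(2 y + 3\right)) and decompose: f = \frac{14}{3 \left(2 y + 3\right)} - \frac{3}{2 \left(y + 2\right)} - \frac{5}{6 y}; each piece integrates to a log, atan, or power term.
Check: d/dy[\frac{- 5 \log{\left(y \right)} + 14 \log{\left(y + \frac{3}{2} \right)} - 9 \log{\left(y + 2 \right)}}{6}] = \frac{- y - 5}{2 y^{3} + 7 y^{2} + 6 y}, which equals f(y).

F(y) = \frac{- 5 \log{\left(y \right)} + 14 \log{\left(y + \frac{3}{2} \right)} - 9 \log{\left(y + 2 \right)}}{6} + C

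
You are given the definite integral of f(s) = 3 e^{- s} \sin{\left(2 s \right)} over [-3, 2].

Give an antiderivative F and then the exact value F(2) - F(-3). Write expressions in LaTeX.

An antiderivative F(s) passes only if d/ds[F] lands on f(s) exactly.
F(s) = \frac{3 \left(- \sin{\left(2 s \right)} - 2 \cos{\left(2 s \right)}\right) e^{- s}}{5} is an antiderivative of f.
Check: d/ds[\frac{3 \left(- \sin{\left(2 s \right)} - 2 \cos{\left(2 s \right)}\right) e^{- s}}{5}] = 3 e^{- s} \sin{\left(2 s \right)} = f(s).
F(2) = - \frac{3 \sin{\left(4 \right)}}{5 e^{2}} - \frac{6 \cos{\left(4 \right)}}{5 e^{2}}; F(-3) = - \frac{6 e^{3} \cos{\left(6 \right)}}{5} + \frac{3 e^{3} \sin{\left(6 \right)}}{5}.
Integral = F(2) - F(-3) = - \frac{3 \sin{\left(4 \right)}}{5 e^{2}} - \frac{6 \cos{\left(4 \right)}}{5 e^{2}} - \frac{3 e^{3} \sin{\left(6 \right)}}{5} + \frac{6 e^{3} \cos{\left(6 \right)}}{5}.

Antiderivative: F(s) = \frac{3 \left(- \sin{\left(2 s \right)} - 2 \cos{\left(2 s \right)}\right) e^{- s}}{5}; value = - \frac{3 \sin{\left(4 \right)}}{5 e^{2}} - \frac{6 \cos{\left(4 \right)}}{5 e^{2}} - \frac{3 e^{3} \sin{\left(6 \right)}}{5} + \frac{6 e^{3} \cos{\left(6 \right)}}{5}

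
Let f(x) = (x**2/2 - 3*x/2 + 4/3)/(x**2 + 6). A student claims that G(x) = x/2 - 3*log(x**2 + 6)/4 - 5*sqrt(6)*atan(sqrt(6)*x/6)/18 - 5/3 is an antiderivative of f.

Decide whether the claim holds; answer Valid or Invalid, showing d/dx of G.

d/dx[G] = (3*x**2 - 9*x + 8)/(6*x**2 + 36)
This equals f(x) exactly, so the claim holds.

Valid - the claim checks out under differentiation.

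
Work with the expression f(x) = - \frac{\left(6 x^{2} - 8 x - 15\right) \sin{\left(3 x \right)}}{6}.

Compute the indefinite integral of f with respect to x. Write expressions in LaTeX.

F(x) = \frac{18 x^{2} \cos{\left(3 x \right)} - 12 x \sin{\left(3 x \right)} - 24 x \cos{\left(3 x \right)} + 8 \sin{\left(3 x \right)} - 49 \cos{\left(3 x \right)}}{54} + C

Since d/dx undoes antidifferentiation here, F'(x) = f(x) is required of F(x).
Check: d/dx[\frac{18 x^{2} \cos{\left(3 x \right)} - 12 x \sin{\left(3 x \right)} - 24 x \cos{\left(3 x \right)} + 8 \sin{\left(3 x \right)} - 49 \cos{\left(3 x \right)}}{54}] = - x^{2} \sin{\left(3 x \right)} + \frac{4 x \sin{\left(3 x \right)}}{3} + \frac{5 \sin{\left(3 x \right)}}{2}, which equals f(x).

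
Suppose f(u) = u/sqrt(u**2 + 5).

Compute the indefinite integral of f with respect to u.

F(u) = sqrt(u**2 + 5) + C

The substitution w = u**2 + 5 works: f is exactly (dF/dw)*(dw/du) for that inner function.
Check: d/du[sqrt(u**2 + 5)] = u/sqrt(u**2 + 5) = f(u).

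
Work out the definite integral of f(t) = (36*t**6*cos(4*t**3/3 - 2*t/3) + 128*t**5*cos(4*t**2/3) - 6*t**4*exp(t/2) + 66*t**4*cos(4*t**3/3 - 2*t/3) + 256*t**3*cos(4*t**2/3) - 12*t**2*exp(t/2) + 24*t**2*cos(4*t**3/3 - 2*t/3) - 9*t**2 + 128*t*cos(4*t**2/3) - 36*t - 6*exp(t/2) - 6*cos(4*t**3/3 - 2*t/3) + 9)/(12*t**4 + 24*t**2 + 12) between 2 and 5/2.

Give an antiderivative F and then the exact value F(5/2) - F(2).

An antiderivative F(t) passes only if d/dt[F] lands on f(t) exactly.
F(t) = -(4*t**2*exp(t/2) - 16*t**2*sin(4*t**2/3) - 3*t**2*sin(4*t**3/3 - 2*t/3) - 3*t + 4*exp(t/2) - 16*sin(4*t**2/3) - 3*sin(4*t**3/3 - 2*t/3) - 6)/(4*(t**2 + 1)) is an antiderivative of f.
Check: d/dt[-(4*t**2*exp(t/2) - 16*t**2*sin(4*t**2/3) - 3*t**2*sin(4*t**3/3 - 2*t/3) - 3*t + 4*exp(t/2) - 16*sin(4*t**2/3) - 3*sin(4*t**3/3 - 2*t/3) - 6)/(4*(t**2 + 1))] = (36*t**6*cos(4*t**3/3 - 2*t/3) + 128*t**5*cos(4*t**2/3) - 6*t**4*exp(t/2) + 66*t**4*cos(4*t**3/3 - 2*t/3) + 256*t**3*cos(4*t**2/3) - 12*t**2*exp(t/2) + 24*t**2*cos(4*t**3/3 - 2*t/3) - 9*t**2 + 128*t*cos(4*t**2/3) - 36*t - 6*exp(t/2) - 6*cos(4*t**3/3 - 2*t/3) + 9)/(12*t**4 + 24*t**2 + 12) = f(t).
F(5/2) = -exp(5/4) + 3*sin(115/6)/4 + 27/58 + 4*sin(25/3); F(2) = 4*sin(16/3) - exp(1) + 3*sin(28/3)/4 + 3/5.
Integral = F(5/2) - F(2) = -exp(5/4) - 39/290 - 3*sin(28/3)/4 + 3*sin(115/6)/4 + exp(1) - 4*sin(16/3) + 4*sin(25/3).

Antiderivative: F(t) = -(4*t**2*exp(t/2) - 16*t**2*sin(4*t**2/3) - 3*t**2*sin(4*t**3/3 - 2*t/3) - 3*t + 4*exp(t/2) - 16*sin(4*t**2/3) - 3*sin(4*t**3/3 - 2*t/3) - 6)/(4*(t**2 + 1)); value = -exp(5/4) - 39/290 - 3*sin(28/3)/4 + 3*sin(115/6)/4 + exp(1) - 4*sin(16/3) + 4*sin(25/3)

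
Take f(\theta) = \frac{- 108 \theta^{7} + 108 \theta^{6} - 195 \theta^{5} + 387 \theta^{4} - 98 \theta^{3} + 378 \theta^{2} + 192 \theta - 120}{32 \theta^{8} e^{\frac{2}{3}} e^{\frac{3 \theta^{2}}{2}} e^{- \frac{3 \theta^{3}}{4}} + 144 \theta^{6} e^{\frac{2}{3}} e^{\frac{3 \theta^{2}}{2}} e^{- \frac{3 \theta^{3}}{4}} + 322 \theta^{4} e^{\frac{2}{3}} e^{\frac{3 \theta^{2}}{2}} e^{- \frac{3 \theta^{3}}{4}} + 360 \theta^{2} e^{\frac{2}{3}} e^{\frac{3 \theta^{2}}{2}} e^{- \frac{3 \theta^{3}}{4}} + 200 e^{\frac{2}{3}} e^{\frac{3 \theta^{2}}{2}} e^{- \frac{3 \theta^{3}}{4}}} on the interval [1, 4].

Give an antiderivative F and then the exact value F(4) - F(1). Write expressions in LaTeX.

Recover f(\theta) by differentiating a candidate F(\theta); any mismatch rules it out.
F(\theta) = - \frac{2 \left(3 \theta + 1\right) e^{\frac{3 \theta^{3}}{4} - \frac{3 \theta^{2}}{2} - \frac{2}{3}}}{4 \theta^{4} + 9 \theta^{2} + 10} is an antiderivative of f.
Check: d/d\theta[- \frac{2 \left(3 \theta + 1\right) e^{\frac{3 \theta^{3}}{4} - \frac{3 \theta^{2}}{2} - \frac{2}{3}}}{4 \theta^{4} + 9 \theta^{2} + 10}] = \frac{- 108 \theta^{7} + 108 \theta^{6} - 195 \theta^{5} + 387 \theta^{4} - 98 \theta^{3} + 378 \theta^{2} + 192 \theta - 120}{32 \theta^{8} e^{\frac{2}{3}} e^{\frac{3 \theta^{2}}{2}} e^{- \frac{3 \theta^{3}}{4}} + 144 \theta^{6} e^{\frac{2}{3}} e^{\frac{3 \theta^{2}}{2}} e^{- \frac{3 \theta^{3}}{4}} + 322 \theta^{4} e^{\frac{2}{3}} e^{\frac{3 \theta^{2}}{2}} e^{- \frac{3 \theta^{3}}{4}} + 360 \theta^{2} e^{\frac{2}{3}} e^{\frac{3 \theta^{2}}{2}} e^{- \frac{3 \theta^{3}}{4}} + 200 e^{\frac{2}{3}} e^{\frac{3 \theta^{2}}{2}} e^{- \frac{3 \theta^{3}}{4}}} = f(\theta).
F(4) = - \frac{13 e^{\frac{70}{3}}}{589}; F(1) = - \frac{8}{23 e^{\frac{17}{12}}}.
Integral = F(4) - F(1) = - \frac{13 e^{\frac{70}{3}}}{589} + \frac{8}{23 e^{\frac{17}{12}}}.

Antiderivative: F(\theta) = - \frac{2 \left(3 \theta + 1\right) e^{\frac{3 \theta^{3}}{4} - \frac{3 \theta^{2}}{2} - \frac{2}{3}}}{4 \theta^{4} + 9 \theta^{2} + 10}; value = - \frac{13 e^{\frac{70}{3}}}{589} + \frac{8}{23 e^{\frac{17}{12}}}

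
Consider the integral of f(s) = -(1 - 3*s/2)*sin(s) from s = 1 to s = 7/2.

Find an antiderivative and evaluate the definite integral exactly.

Antiderivative: F(s) = -(3*s*cos(s) - 3*sin(s) - 2*cos(s))/2; value = -3*sin(1)/2 + 3*sin(7/2)/2 + cos(1)/2 - 17*cos(7/2)/4

For F(s) to be correct the identity F'(s) - f(s) = 0 must hold.
F(s) = -(3*s*cos(s) - 3*sin(s) - 2*cos(s))/2 is an antiderivative of f.
Check: d/ds[-(3*s*cos(s) - 3*sin(s) - 2*cos(s))/2] = 3*s*sin(s)/2 - sin(s), which equals f(s).
F(7/2) = 3*sin(7/2)/2 - 17*cos(7/2)/4; F(1) = -cos(1)/2 + 3*sin(1)/2.
Integral = F(7/2) - F(1) = -3*sin(1)/2 + 3*sin(7/2)/2 + cos(1)/2 - 17*cos(7/2)/4.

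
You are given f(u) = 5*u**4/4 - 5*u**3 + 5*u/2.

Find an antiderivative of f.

The integrand splits into summands that can be handled one at a time.
Check: d/du[u**5/4 - 5*u**4/4 + 5*u**2/4] = 5*u**4/4 - 5*u**3 + 5*u/2 = f(u).

An antiderivative is F(u) = u**5/4 - 5*u**4/4 + 5*u**2/4.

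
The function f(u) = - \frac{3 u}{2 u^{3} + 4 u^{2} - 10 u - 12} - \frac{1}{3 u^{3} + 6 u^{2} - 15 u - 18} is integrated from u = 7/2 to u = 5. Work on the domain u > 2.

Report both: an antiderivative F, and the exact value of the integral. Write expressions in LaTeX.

Factor the denominator (6 \left(u - 2\right) \left(u + 1\right) \left(u + 3\right)) and decompose: f = \frac{5}{12 \left(u + 3\right)} - \frac{7}{36 \left(u + 1\right)} - \frac{2}{9 \left(u - 2\right)}; each piece integrates to a log, atan, or power term.
F(u) = - \frac{2 \log{\left(u - 2 \right)}}{9} - \frac{7 \log{\left(u + 1 \right)}}{36} + \frac{5 \log{\left(u + 3 \right)}}{12} is an antiderivative of f.
Check: d/du[- \frac{2 \log{\left(u - 2 \right)}}{9} - \frac{7 \log{\left(u + 1 \right)}}{36} + \frac{5 \log{\left(u + 3 \right)}}{12}] = \frac{- 9 u - 2}{6 u^{3} + 12 u^{2} - 30 u - 36}, which equals f(u).
F(5) = - \frac{7 \log{\left(6 \right)}}{36} - \frac{2 \log{\left(3 \right)}}{9} + \frac{5 \log{\left(8 \right)}}{12}; F(7/2) = - \frac{7 \log{\left(\frac{9}{2} \right)}}{36} - \frac{2 \log{\left(\frac{3}{2} \right)}}{9} + \frac{5 \log{\left(\frac{13}{2} \right)}}{12}.
Integral = F(5) - F(7/2) = - \frac{5 \log{\left(\frac{13}{2} \right)}}{12} - \frac{7 \log{\left(6 \right)}}{36} - \frac{2 \log{\left(3 \right)}}{9} + \frac{2 \log{\left(\frac{3}{2} \right)}}{9} + \frac{7 \log{\left(\frac{9}{2} \right)}}{36} + \frac{5 \log{\left(8 \right)}}{12}.

Antiderivative: F(u) = - \frac{2 \log{\left(u - 2 \right)}}{9} - \frac{7 \log{\left(u + 1 \right)}}{36} + \frac{5 \log{\left(u + 3 \right)}}{12}; value = - \frac{5 \log{\left(\frac{13}{2} \right)}}{12} - \frac{7 \log{\left(6 \right)}}{36} - \frac{2 \log{\left(3 \right)}}{9} + \frac{2 \log{\left(\frac{3}{2} \right)}}{9} + \frac{7 \log{\left(\frac{9}{2} \right)}}{36} + \frac{5 \log{\left(8 \right)}}{12}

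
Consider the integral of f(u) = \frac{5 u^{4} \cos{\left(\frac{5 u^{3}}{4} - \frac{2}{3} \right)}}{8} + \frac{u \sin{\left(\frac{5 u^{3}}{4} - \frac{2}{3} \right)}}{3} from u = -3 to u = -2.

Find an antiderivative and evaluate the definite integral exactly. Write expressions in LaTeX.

f has the shape v'r + vr' for v = \frac{u^{2}}{6} and r = \sin{\left(\frac{5 u^{3}}{4} - \frac{2}{3} \right)} — it is the derivative of the product v*r.
F(u) = \frac{u^{2} \sin{\left(\frac{5 u^{3}}{4} - \frac{2}{3} \right)}}{6} is an antiderivative of f.
Check: d/du[\frac{u^{2} \sin{\left(\frac{5 u^{3}}{4} - \frac{2}{3} \right)}}{6}] = \frac{5 u^{4} \cos{\left(\frac{5 u^{3}}{4} - \frac{2}{3} \right)}}{8} + \frac{u \sin{\left(\frac{5 u^{3}}{4} - \frac{2}{3} \right)}}{3} = f(u).
F(-2) = - \frac{2 \sin{\left(\frac{32}{3} \right)}}{3}; F(-3) = - \frac{3 \sin{\left(\frac{413}{12} \right)}}{2}.
Integral = F(-2) - F(-3) = \frac{3 \sin{\left(\frac{413}{12} \right)}}{2} - \frac{2 \sin{\left(\frac{32}{3} \right)}}{3}.

Antiderivative: F(u) = \frac{u^{2} \sin{\left(\frac{5 u^{3}}{4} - \frac{2}{3} \right)}}{6}; value = \frac{3 \sin{\left(\frac{413}{12} \right)}}{2} - \frac{2 \sin{\left(\frac{32}{3} \right)}}{3}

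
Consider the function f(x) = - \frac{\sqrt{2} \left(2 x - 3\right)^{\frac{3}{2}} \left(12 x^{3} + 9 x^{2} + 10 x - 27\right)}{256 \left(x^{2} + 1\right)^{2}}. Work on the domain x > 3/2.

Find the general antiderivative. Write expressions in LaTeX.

For F(x) to be correct the identity F'(x) - f(x) = 0 must hold.
Check: d/dx[\frac{- 16 x^{3} \sqrt{2 x - 3} + 60 x^{2} \sqrt{2 x - 3} - 72 x \sqrt{2 x - 3} + 27 \sqrt{2 x - 3}}{128 \sqrt{2} x^{2} + 128 \sqrt{2}}] = \frac{- 48 \sqrt{2} x^{5} + 108 \sqrt{2} x^{4} - 40 \sqrt{2} x^{3} + 147 \sqrt{2} x^{2} - 414 \sqrt{2} x + 243 \sqrt{2}}{256 x^{4} \sqrt{2 x - 3} + 512 x^{2} \sqrt{2 x - 3} + 256 \sqrt{2 x - 3}}, which equals f(x).

F(x) = \frac{- 16 x^{3} \sqrt{2 x - 3} + 60 x^{2} \sqrt{2 x - 3} - 72 x \sqrt{2 x - 3} + 27 \sqrt{2 x - 3}}{128 \sqrt{2} x^{2} + 128 \sqrt{2}} + C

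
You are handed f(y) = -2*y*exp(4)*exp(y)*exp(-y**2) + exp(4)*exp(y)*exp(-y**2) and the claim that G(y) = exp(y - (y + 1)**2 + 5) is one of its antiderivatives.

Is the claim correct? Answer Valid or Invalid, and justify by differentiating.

d/dy[G] = -2*y*exp(4)*exp(-y)*exp(-y**2) - exp(4)*exp(-y)*exp(-y**2)
d/dy[G] - f(y) = (2*y*exp(4)*exp(y) - 2*y*exp(4)*exp(-y) - exp(4)*exp(y) - exp(4)*exp(-y))*exp(-y**2) != 0.

Invalid: d/dy[G] - f = (2*y*exp(4)*exp(y) - 2*y*exp(4)*exp(-y) - exp(4)*exp(y) - exp(4)*exp(-y))*exp(-y**2), which is not 0.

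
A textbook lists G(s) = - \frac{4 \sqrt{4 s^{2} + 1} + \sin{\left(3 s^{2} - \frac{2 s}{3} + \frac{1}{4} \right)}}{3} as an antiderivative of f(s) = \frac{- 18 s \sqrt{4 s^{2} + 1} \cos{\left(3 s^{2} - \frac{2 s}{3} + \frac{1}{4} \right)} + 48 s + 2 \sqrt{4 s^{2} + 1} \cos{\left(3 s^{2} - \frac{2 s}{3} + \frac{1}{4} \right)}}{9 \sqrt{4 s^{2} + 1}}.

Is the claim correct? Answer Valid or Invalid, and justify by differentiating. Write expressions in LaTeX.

d/ds[G] = \frac{- 18 s \sqrt{4 s^{2} + 1} \cos{\left(3 s^{2} - \frac{2 s}{3} + \frac{1}{4} \right)} - 48 s + 2 \sqrt{4 s^{2} + 1} \cos{\left(3 s^{2} - \frac{2 s}{3} + \frac{1}{4} \right)}}{9 \sqrt{4 s^{2} + 1}}
d/ds[G] - f(s) = - \frac{32 s}{3 \sqrt{4 s^{2} + 1}} != 0.

Invalid: d/ds[G] - f = - \frac{32 s}{3 \sqrt{4 s^{2} + 1}}, which is not 0.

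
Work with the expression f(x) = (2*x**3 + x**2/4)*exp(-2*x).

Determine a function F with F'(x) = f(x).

An antiderivative is F(x) = (-16*x**3 - 26*x**2 - 26*x - 13)*exp(-2*x)/16.

Recognize the product-rule pattern: f = u'v + uv' with u = -x**3 - 13*x**2/8 - 13*x/8 - 13/16, v = exp(-2*x), so integration by parts undoes it.
Check: d/dx[(-16*x**3 - 26*x**2 - 26*x - 13)*exp(-2*x)/16] = (8*x**3 + x**2)*exp(-2*x)/4, which equals f(x).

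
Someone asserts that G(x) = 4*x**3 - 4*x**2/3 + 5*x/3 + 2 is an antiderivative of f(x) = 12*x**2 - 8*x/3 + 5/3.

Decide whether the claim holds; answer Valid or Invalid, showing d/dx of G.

Valid - differentiating G returns exactly f.

d/dx[G] = 12*x**2 - 8*x/3 + 5/3
This equals f(x) exactly, so the claim holds.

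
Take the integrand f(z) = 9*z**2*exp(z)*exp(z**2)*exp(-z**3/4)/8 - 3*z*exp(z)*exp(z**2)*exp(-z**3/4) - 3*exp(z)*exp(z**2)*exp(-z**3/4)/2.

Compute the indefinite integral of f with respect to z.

F(z) = -3*exp(-z**3/4 + z**2 + z)/2 + C

f matches the chain-rule pattern g'(h)*h' with inner function h(z) = -z**3/4 + z**2 + z; substituting u = h(z) collapses the integral.
Check: d/dz[-3*exp(-z**3/4 + z**2 + z)/2] = 9*z**2*exp(z)*exp(z**2)*exp(-z**3/4)/8 - 3*z*exp(z)*exp(z**2)*exp(-z**3/4) - 3*exp(z)*exp(z**2)*exp(-z**3/4)/2 = f(z).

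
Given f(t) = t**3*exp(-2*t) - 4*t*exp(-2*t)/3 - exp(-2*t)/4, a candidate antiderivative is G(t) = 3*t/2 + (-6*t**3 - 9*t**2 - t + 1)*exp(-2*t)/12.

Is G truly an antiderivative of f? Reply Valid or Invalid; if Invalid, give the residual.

Invalid: d/dt[G] - f = 3/2, which is not 0.

d/dt[G] = (12*t**3 - 16*t + 18*exp(2*t) - 3)*exp(-2*t)/12
d/dt[G] - f(t) = 3/2 != 0.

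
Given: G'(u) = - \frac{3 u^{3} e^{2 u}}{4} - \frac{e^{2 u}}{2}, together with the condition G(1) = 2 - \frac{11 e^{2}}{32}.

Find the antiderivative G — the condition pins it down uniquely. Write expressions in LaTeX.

Recognize the product-rule pattern: G'(u) = v'r + vr' with v = - \frac{3 u^{3}}{8} + \frac{9 u^{2}}{16} - \frac{9 u}{16} + \frac{1}{32}, r = e^{2 u}, so integration by parts undoes it.
A general antiderivative is \frac{\left(- 12 u^{3} + 18 u^{2} - 18 u + 1\right) e^{2 u}}{32} + C.
The condition gives C = 2 - \frac{11 e^{2}}{32} - (- \frac{11 e^{2}}{32}) = 2.
So G(u) = - \frac{12 u^{3} e^{2 u} - 18 u^{2} e^{2 u} + 18 u e^{2 u} - e^{2 u} - 64}{32}.
Check: d/du[- \frac{12 u^{3} e^{2 u} - 18 u^{2} e^{2 u} + 18 u e^{2 u} - e^{2 u} - 64}{32}] = - \frac{3 u^{3} e^{2 u}}{4} - \frac{e^{2 u}}{2} = G'(u).

G(u) = - \frac{12 u^{3} e^{2 u} - 18 u^{2} e^{2 u} + 18 u e^{2 u} - e^{2 u} - 64}{32}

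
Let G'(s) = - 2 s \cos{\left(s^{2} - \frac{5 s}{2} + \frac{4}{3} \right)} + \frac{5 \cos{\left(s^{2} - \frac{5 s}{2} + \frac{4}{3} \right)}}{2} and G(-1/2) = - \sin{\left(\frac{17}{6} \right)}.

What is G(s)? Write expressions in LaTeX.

G(s) = - \sin{\left(s^{2} - \frac{5 s}{2} + \frac{4}{3} \right)}

The substitution u = s^{2} - \frac{5 s}{2} + \frac{4}{3} works: G'(s) is exactly (dG/du)*(du/ds) for that inner function.
A general antiderivative is - \sin{\left(s^{2} - \frac{5 s}{2} + \frac{4}{3} \right)} + C.
The condition gives C = - \sin{\left(\frac{17}{6} \right)} - (- \sin{\left(\frac{17}{6} \right)}) = 0.
So G(s) = - \sin{\left(s^{2} - \frac{5 s}{2} + \frac{4}{3} \right)}.
Check: d/ds[- \sin{\left(s^{2} - \frac{5 s}{2} + \frac{4}{3} \right)}] = - 2 s \cos{\left(s^{2} - \frac{5 s}{2} + \frac{4}{3} \right)} + \frac{5 \cos{\left(s^{2} - \frac{5 s}{2} + \frac{4}{3} \right)}}{2} = G'(s).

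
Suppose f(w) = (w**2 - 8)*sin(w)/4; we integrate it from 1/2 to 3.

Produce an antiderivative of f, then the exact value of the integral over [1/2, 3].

Check any antiderivative F(w) by computing F'(w) and comparing it with f(w).
F(w) = (-w**2*cos(w) + 2*w*sin(w) + 10*cos(w))/4 is an antiderivative of f.
Check: d/dw[(-w**2*cos(w) + 2*w*sin(w) + 10*cos(w))/4] = w**2*sin(w)/4 - 2*sin(w), which equals f(w).
F(3) = cos(3)/4 + 3*sin(3)/2; F(1/2) = sin(1/2)/4 + 39*cos(1/2)/16.
Integral = F(3) - F(1/2) = -39*cos(1/2)/16 + cos(3)/4 - sin(1/2)/4 + 3*sin(3)/2.

Antiderivative: F(w) = (-w**2*cos(w) + 2*w*sin(w) + 10*cos(w))/4; value = -39*cos(1/2)/16 + cos(3)/4 - sin(1/2)/4 + 3*sin(3)/2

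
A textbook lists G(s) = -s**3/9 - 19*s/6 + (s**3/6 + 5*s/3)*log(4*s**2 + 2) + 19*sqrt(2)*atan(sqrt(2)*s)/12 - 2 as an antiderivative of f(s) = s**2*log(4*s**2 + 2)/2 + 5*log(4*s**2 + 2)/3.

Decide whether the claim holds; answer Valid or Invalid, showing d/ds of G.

Valid: G'(s) = f(s).

d/ds[G] = s**2*log(2*s**2 + 1)/2 + s**2*log(2)/2 + 5*log(2*s**2 + 1)/3 + 5*log(2)/3
This equals f(s) exactly, so the claim holds.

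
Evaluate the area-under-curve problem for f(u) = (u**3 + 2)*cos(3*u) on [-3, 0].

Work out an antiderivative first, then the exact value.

Antiderivative: F(u) = (9*u**3*sin(3*u) + 9*u**2*cos(3*u) - 6*u*sin(3*u) + 18*sin(3*u) - 2*cos(3*u))/27; value = -23*sin(9)/3 - 2/27 - 79*cos(9)/27

Recover f(u) by differentiating a candidate F(u); any mismatch rules it out.
F(u) = (9*u**3*sin(3*u) + 9*u**2*cos(3*u) - 6*u*sin(3*u) + 18*sin(3*u) - 2*cos(3*u))/27 is an antiderivative of f.
Check: d/du[(9*u**3*sin(3*u) + 9*u**2*cos(3*u) - 6*u*sin(3*u) + 18*sin(3*u) - 2*cos(3*u))/27] = u**3*cos(3*u) + 2*cos(3*u), which equals f(u).
F(0) = -2/27; F(-3) = 79*cos(9)/27 + 23*sin(9)/3.
Integral = F(0) - F(-3) = -23*sin(9)/3 - 2/27 - 79*cos(9)/27.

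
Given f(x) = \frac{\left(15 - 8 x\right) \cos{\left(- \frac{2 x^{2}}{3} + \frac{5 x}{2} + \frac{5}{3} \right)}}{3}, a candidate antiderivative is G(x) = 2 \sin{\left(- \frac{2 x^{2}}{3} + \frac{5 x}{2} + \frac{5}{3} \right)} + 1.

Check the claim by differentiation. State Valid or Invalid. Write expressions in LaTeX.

Valid - differentiating G returns exactly f.

d/dx[G] = - \frac{8 x \cos{\left(- \frac{2 x^{2}}{3} + \frac{5 x}{2} + \frac{5}{3} \right)}}{3} + 5 \cos{\left(- \frac{2 x^{2}}{3} + \frac{5 x}{2} + \frac{5}{3} \right)}
This equals f(x) exactly, so the claim holds.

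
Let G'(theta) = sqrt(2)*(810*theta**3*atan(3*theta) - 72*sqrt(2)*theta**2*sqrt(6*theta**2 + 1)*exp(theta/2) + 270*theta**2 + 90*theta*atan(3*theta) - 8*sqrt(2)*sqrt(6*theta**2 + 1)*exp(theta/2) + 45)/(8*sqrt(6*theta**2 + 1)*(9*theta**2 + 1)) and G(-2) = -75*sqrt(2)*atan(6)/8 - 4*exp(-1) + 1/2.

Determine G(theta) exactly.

Differentiate the proposed G(theta) back; it has to land on the given G'(theta).
A general antiderivative is 15*sqrt(3*theta**2 + 1/2)*atan(3*theta)/4 - 4*exp(theta/2) + C.
The condition gives C = -75*sqrt(2)*atan(6)/8 - 4*exp(-1) + 1/2 - (-75*sqrt(2)*atan(6)/8 - 4*exp(-1)) = 1/2.
So G(theta) = sqrt(2)*(15*sqrt(6*theta**2 + 1)*atan(3*theta) - 16*sqrt(2)*exp(theta/2) + 2*sqrt(2))/8.
Check: d/dtheta[sqrt(2)*(15*sqrt(6*theta**2 + 1)*atan(3*theta) - 16*sqrt(2)*exp(theta/2) + 2*sqrt(2))/8] = (810*sqrt(2)*theta**3*atan(3*theta) - 144*theta**2*sqrt(6*theta**2 + 1)*exp(theta/2) + 270*sqrt(2)*theta**2 + 90*sqrt(2)*theta*atan(3*theta) - 16*sqrt(6*theta**2 + 1)*exp(theta/2) + 45*sqrt(2))/(72*theta**2*sqrt(6*theta**2 + 1) + 8*sqrt(6*theta**2 + 1)), which equals G'(theta).

G(theta) = sqrt(2)*(15*sqrt(6*theta**2 + 1)*atan(3*theta) - 16*sqrt(2)*exp(theta/2) + 2*sqrt(2))/8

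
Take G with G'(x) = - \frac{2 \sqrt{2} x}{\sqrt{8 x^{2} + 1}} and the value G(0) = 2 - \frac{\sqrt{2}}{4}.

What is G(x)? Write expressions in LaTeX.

The substitution u = 4 x^{2} + \frac{1}{2} works: G'(x) is exactly (dG/du)*(du/dx) for that inner function.
A general antiderivative is - \frac{\sqrt{4 x^{2} + \frac{1}{2}}}{2} + C.
The condition gives C = 2 - \frac{\sqrt{2}}{4} - (- \frac{\sqrt{2}}{4}) = 2.
So G(x) = 2 - \frac{\sqrt{4 x^{2} + \frac{1}{2}}}{2}.
Check: d/dx[2 - \frac{\sqrt{4 x^{2} + \frac{1}{2}}}{2}] = - \frac{2 \sqrt{2} x}{\sqrt{8 x^{2} + 1}} = G'(x).

G(x) = 2 - \frac{\sqrt{4 x^{2} + \frac{1}{2}}}{2}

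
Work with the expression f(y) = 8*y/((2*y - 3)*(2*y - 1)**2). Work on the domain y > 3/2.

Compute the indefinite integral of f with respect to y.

F(y) = 3*log(y - 3/2)/2 - 3*log(y - 1/2)/2 + 8/(16*y - 8) + C

Factor the denominator ((2*y - 3)*(2*y - 1)**2) and decompose: f = -3/(2*y - 1) - 2/(2*y - 1)**2 + 3/(2*y - 3); each piece integrates to a log, atan, or power term.
Check: d/dy[3*log(y - 3/2)/2 - 3*log(y - 1/2)/2 + 8/(16*y - 8)] = 8*y/(8*y**3 - 20*y**2 + 14*y - 3), which equals f(y).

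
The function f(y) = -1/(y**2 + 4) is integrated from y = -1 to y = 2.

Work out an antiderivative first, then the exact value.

Antiderivative: F(y) = -atan(y/2)/2; value = -pi/8 - atan(1/2)/2

A first test for any F(y): its y-derivative must equal f(y) identically.
F(y) = -atan(y/2)/2 is an antiderivative of f.
Check: d/dy[-atan(y/2)/2] = -1/(y**2 + 4) = f(y).
F(2) = -pi/8; F(-1) = atan(1/2)/2.
Integral = F(2) - F(-1) = -pi/8 - atan(1/2)/2.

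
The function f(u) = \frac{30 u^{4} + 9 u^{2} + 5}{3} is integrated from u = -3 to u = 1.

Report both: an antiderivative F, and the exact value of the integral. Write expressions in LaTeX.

Whatever form F(u) takes, F'(u) = f(u) is non-negotiable.
F(u) = 2 u^{5} + u^{3} + \frac{5 u}{3} is an antiderivative of f.
Check: d/du[2 u^{5} + u^{3} + \frac{5 u}{3}] = 10 u^{4} + 3 u^{2} + \frac{5}{3}, which equals f(u).
F(1) = \frac{14}{3}; F(-3) = -518.
Integral = F(1) - F(-3) = \frac{1568}{3}.

Antiderivative: F(u) = 2 u^{5} + u^{3} + \frac{5 u}{3}; value = \frac{1568}{3}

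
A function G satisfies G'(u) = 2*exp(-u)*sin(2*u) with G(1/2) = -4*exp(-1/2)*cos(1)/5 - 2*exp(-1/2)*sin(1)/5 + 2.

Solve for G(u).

G(u) = 2 - 2*exp(-u)*sin(2*u)/5 - 4*exp(-u)*cos(2*u)/5

Check a candidate G(u) by differentiating: d/du[G] must match the given G'(u).
A general antiderivative is -2*exp(-u)*sin(2*u)/5 - 4*exp(-u)*cos(2*u)/5 + C.
The condition gives C = -4*exp(-1/2)*cos(1)/5 - 2*exp(-1/2)*sin(1)/5 + 2 - (-4*exp(-1/2)*cos(1)/5 - 2*exp(-1/2)*sin(1)/5) = 2.
So G(u) = 2 - 2*exp(-u)*sin(2*u)/5 - 4*exp(-u)*cos(2*u)/5.
Check: d/du[2 - 2*exp(-u)*sin(2*u)/5 - 4*exp(-u)*cos(2*u)/5] = 2*exp(-u)*sin(2*u) = G'(u).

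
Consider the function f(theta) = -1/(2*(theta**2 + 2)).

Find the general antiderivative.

Recover f(theta) by differentiating a candidate F(theta); any mismatch rules it out.
Check: d/dtheta[-sqrt(2)*atan(sqrt(2)*theta/2)/4] = -1/(2*theta**2 + 4), which equals f(theta).

F(theta) = -sqrt(2)*atan(sqrt(2)*theta/2)/4 + C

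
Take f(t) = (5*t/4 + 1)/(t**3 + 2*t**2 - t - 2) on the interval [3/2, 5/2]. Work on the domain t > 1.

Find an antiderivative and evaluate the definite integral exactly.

Factor the denominator (4*(t - 1)*(t + 1)*(t + 2)) and decompose: f = -1/(2*(t + 2)) + 1/(8*(t + 1)) + 3/(8*(t - 1)); each piece integrates to a log, atan, or power term.
F(t) = 3*log(t - 1)/8 + log(t + 1)/8 - log(t + 2)/2 is an antiderivative of f.
Check: d/dt[3*log(t - 1)/8 + log(t + 1)/8 - log(t + 2)/2] = (5*t + 4)/(4*t**3 + 8*t**2 - 4*t - 8), which equals f(t).
F(5/2) = -log(9/2)/2 + 3*log(3/2)/8 + log(7/2)/8; F(3/2) = -log(7/2)/2 - 3*log(2)/8 + log(5/2)/8.
Integral = F(5/2) - F(3/2) = -log(9/2)/2 - log(5/2)/8 + 3*log(3/2)/8 + 3*log(2)/8 + 5*log(7/2)/8.

Antiderivative: F(t) = 3*log(t - 1)/8 + log(t + 1)/8 - log(t + 2)/2; value = -log(9/2)/2 - log(5/2)/8 + 3*log(3/2)/8 + 3*log(2)/8 + 5*log(7/2)/8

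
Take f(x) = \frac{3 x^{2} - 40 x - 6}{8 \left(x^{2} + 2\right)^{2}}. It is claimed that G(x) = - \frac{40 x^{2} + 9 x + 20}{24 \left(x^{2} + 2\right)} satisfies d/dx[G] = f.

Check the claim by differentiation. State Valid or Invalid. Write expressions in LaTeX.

Valid: G'(x) = f(x).

d/dx[G] = \frac{3 x^{2} - 40 x - 6}{8 x^{4} + 32 x^{2} + 32}
This equals f(x) exactly, so the claim holds.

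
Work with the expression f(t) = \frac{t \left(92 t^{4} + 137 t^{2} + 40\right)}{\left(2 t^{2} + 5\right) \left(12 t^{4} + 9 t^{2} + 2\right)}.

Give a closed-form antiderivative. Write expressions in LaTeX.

Since d/dt undoes antidifferentiation here, F'(t) = f(t) is required of F(t).
Check: d/dt[\frac{15 \log{\left(t^{2} + \frac{5}{2} \right)} + 4 \log{\left(2 t^{4} + \frac{3 t^{2}}{2} + \frac{1}{3} \right)}}{12}] = \frac{92 t^{5} + 137 t^{3} + 40 t}{24 t^{6} + 78 t^{4} + 49 t^{2} + 10}, which equals f(t).

An antiderivative is F(t) = \frac{15 \log{\left(t^{2} + \frac{5}{2} \right)} + 4 \log{\left(2 t^{4} + \frac{3 t^{2}}{2} + \frac{1}{3} \right)}}{12}.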